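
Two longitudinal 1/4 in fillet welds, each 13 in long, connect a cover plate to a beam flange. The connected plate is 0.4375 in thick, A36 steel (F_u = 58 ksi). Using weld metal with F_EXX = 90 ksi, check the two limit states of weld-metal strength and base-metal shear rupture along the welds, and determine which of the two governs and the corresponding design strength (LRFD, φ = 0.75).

t_e = 0.707 × 0.25 = 0.1767 in; L = 26 in.
Weld metal: φR_n = 0.75 × 0.6 × 90 × 0.1767 × 26 = 186.1 kip.
Base metal (shear rupture): φR_n = 0.75 × 0.6 × 58 × 0.4375 × 26 = 296.9 kip.
Governing: weld metal.

φR_n ≈ 186 kip (weld metal governs)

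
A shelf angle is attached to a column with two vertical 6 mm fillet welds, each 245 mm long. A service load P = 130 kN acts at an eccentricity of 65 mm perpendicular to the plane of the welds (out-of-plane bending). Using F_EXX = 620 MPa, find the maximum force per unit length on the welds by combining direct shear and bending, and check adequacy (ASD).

f_max ≈ 499 N/mm; adequate

L_w = 2 × 245 = 490 mm; section modulus (unit throat) S = 2 × L²/6 = 20010 mm².
Direct shear f_v = P/L_w = 130×10³/490 = 265.3 N/mm.
Moment M = P × e = 130×10³ × 65 = 8450000 N·mm; bending f_b = M/S = 422.3 N/mm.
f_max = √(f_v² + f_b²) = √(265.3² + 422.3²) = 498.7 N/mm.
r_n/Ω = (1/2.0) × 0.6 × 620 × (0.707 × 6) = 789 N/mm → adequate.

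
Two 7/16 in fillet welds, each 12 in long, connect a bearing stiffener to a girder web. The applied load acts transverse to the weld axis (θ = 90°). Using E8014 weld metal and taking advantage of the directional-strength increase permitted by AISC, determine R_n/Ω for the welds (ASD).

E80XX → F_EXX = 80 ksi.
t_e = 0.707 × 0.4375 = 0.3093 in; A_we = 0.3093 × 24 = 7.423 in².
Directional factor: 1.0 + 0.5 sin^1.5(90°) = 1.5.
F_nw = 0.6 × 80 × 1.5 = 72 ksi.
R_n/Ω = (72 × 7.423) / 2.0 = 267.2 kips.

R_n/Ω ≈ 267 kips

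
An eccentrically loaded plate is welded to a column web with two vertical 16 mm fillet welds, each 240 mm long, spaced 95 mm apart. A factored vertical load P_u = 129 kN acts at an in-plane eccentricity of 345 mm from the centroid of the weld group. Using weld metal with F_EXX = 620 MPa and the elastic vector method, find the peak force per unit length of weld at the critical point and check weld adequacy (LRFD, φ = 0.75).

Total weld length L_w = 480 mm. Treat welds as unit-width lines.
Polar moment about centroid: J = 2[d³/12 + d(b/2)²] = 2[240³/12 + 240×47.5²] = 3387000 mm³.
Direct shear f_v = P/L_w = 129×10³ / 480 = 268.8 N/mm (vertical).
Torsion M = P·e = 129×10³ × 345 = 44505000 N·mm.
Critical point at (x, y) = (47.5, 120) from centroid. f_tx = M·y/J = 1577 N/mm; f_ty = M·x/J = 624.1 N/mm.
Resultant f_max = √[f_tx² + (f_v + f_ty)²] = √[1577² + (268.8 + 624.1)²] = 1812 N/mm.
Capacity per unit length: φr_n = 0.75 × 0.6 × 620 × (0.707 × 16) = 3156 N/mm.
1812 ≤ 3156 → adequate.

f_max ≈ 1810 N/mm; adequate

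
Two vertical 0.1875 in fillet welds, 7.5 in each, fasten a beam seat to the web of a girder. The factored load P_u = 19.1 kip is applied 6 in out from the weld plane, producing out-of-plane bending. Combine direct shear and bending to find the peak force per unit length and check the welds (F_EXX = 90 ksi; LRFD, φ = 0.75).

f_max ≈ 6.24 kip/in; NOT adequate

L_w = 2 × 7.5 = 15 in; section modulus (unit throat) S = 2 × L²/6 = 18.75 in².
Direct shear f_v = P/L_w = 19.1/15 = 1.273 kip/in.
Moment M = P × e = 19.1 × 6 = 114.6 kip·in; bending f_b = M/S = 6.112 kip/in.
f_max = √(f_v² + f_b²) = √(1.273² + 6.112²) = 6.243 kip/in.
φr_n = 0.75 × 0.6 × 90 × (0.707 × 0.1875) = 5.369 kip/in → NOT adequate.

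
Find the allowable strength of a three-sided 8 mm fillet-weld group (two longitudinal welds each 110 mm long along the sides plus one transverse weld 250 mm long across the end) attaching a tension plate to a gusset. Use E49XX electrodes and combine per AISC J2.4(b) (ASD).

E49XX → F_EXX = 490 MPa.
t_e = 0.707 × 8 = 5.656 mm.
R_nwl = 0.6 × 490 × 5.656 × 220 × 10⁻³ = 365.8 kN (longitudinal, 2 welds).
R_nwt = 0.6 × 490 × 5.656 × 250 × 10⁻³ = 415.7 kN (transverse, base value).
(i) R_nwl + R_nwt = 781.5 kN; (ii) 0.85 R_nwl + 1.5 R_nwt = 934.5 kN.
R_n = max = 934.5 kN [governs: (ii)]; R_n/Ω = 467.3 kN.

R_n/Ω ≈ 467 kN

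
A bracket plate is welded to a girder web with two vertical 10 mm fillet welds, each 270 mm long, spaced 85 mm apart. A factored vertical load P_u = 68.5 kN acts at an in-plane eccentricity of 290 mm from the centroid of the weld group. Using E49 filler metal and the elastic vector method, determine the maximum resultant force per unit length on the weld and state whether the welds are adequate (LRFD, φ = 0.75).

f_max ≈ 709 N/mm; adequate

E49XX → F_EXX = 490 MPa.
Total weld length L_w = 540 mm. Treat welds as unit-width lines.
Polar moment about centroid: J = 2[d³/12 + d(b/2)²] = 2[270³/12 + 270×42.5²] = 4256000 mm³.
Direct shear f_v = P/L_w = 68.5×10³ / 540 = 126.9 N/mm (vertical).
Torsion M = P·e = 68.5×10³ × 290 = 19865000 N·mm.
Critical point at (x, y) = (42.5, 135) from centroid. f_tx = M·y/J = 630.1 N/mm; f_ty = M·x/J = 198.4 N/mm.
Resultant f_max = √[f_tx² + (f_v + f_ty)²] = √[630.1² + (126.9 + 198.4)²] = 709.1 N/mm.
Capacity per unit length: φr_n = 0.75 × 0.6 × 490 × (0.707 × 10) = 1559 N/mm.
709.1 ≤ 1559 → adequate.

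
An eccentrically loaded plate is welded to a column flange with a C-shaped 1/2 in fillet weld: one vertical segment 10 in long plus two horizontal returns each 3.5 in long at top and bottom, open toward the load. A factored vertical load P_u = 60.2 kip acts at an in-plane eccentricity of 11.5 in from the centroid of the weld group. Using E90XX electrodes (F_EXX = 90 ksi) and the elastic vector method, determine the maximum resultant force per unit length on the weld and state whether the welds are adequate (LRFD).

f_max ≈ 16.3 kip/in; NOT adequate

Total weld length L_w = 17 in. Treat welds as unit-width lines.
Centroid: x̄ = 2×3.5×1.75 / 17 = 0.7206 in from the vertical weld.
Polar moment about centroid: J = I_x + I_y = [10³/12 + 2×3.5×5²] + [10×0.7206² + 2(3.5³/12 + 3.5×1.029²)] = 278.1 in³.
Direct shear f_v = P/L_w = 60.2 / 17 = 3.541 kip/in (vertical).
Torsion M = P·e = 60.2 × 11.5 = 692.3 kip·in.
Critical point at (x, y) = (2.779, 5) from centroid. f_tx = M·y/J = 12.45 kip/in; f_ty = M·x/J = 6.919 kip/in.
Resultant f_max = √[f_tx² + (f_v + f_ty)²] = √[12.45² + (3.541 + 6.919)²] = 16.26 kip/in.
Capacity per unit length: φr_n = 0.75 × 0.6 × 90 × (0.707 × 0.5) = 14.32 kip/in.
16.26 > 14.32 → NOT adequate.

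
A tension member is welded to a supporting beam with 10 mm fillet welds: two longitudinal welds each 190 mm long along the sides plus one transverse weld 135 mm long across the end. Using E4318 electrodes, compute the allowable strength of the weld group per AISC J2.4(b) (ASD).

E43XX → F_EXX = 430 MPa.
t_e = 0.707 × 10 = 7.07 mm.
R_nwl = 0.6 × 430 × 7.07 × 380 × 10⁻³ = 693.1 kN (longitudinal, 2 welds).
R_nwt = 0.6 × 430 × 7.07 × 135 × 10⁻³ = 246.2 kN (transverse, base value).
(i) R_nwl + R_nwt = 939.4 kN; (ii) 0.85 R_nwl + 1.5 R_nwt = 958.5 kN.
R_n = max = 958.5 kN [governs: (ii)]; R_n/Ω = 479.3 kN.

R_n/Ω ≈ 479 kN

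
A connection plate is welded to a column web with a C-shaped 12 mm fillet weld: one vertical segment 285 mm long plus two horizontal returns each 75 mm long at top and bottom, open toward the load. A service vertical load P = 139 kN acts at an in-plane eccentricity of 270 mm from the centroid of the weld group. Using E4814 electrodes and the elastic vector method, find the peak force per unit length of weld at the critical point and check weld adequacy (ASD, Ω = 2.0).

E48XX → F_EXX = 480 MPa.
Total weld length L_w = 435 mm. Treat welds as unit-width lines.
Centroid: x̄ = 2×75×37.5 / 435 = 12.93 mm from the vertical weld.
Polar moment about centroid: J = I_x + I_y = [285³/12 + 2×75×142.5²] + [285×12.93² + 2(75³/12 + 75×24.57²)] = 5184000 mm³.
Direct shear f_v = P/L_w = 139×10³ / 435 = 319.5 N/mm (vertical).
Torsion M = P·e = 139×10³ × 270 = 37530000 N·mm.
Critical point at (x, y) = (62.07, 142.5) from centroid. f_tx = M·y/J = 1032 N/mm; f_ty = M·x/J = 449.4 N/mm.
Resultant f_max = √[f_tx² + (f_v + f_ty)²] = √[1032² + (319.5 + 449.4)²] = 1287 N/mm.
Capacity per unit length: r_n/Ω = (1/2.0) × 0.6 × 480 × (0.707 × 12) = 1222 N/mm.
1287 > 1222 → NOT adequate.

f_max ≈ 1290 N/mm; NOT adequate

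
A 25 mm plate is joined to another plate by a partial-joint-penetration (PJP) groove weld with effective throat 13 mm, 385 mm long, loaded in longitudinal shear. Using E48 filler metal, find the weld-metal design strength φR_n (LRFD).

φR_n ≈ 1080 kN

E48XX → F_EXX = 480 MPa.
Effective throat (given) t_e = 13 mm.
A_we = 13 × 385 = 5005 mm².
F_nw = 0.6 F_EXX = 288 MPa.
φR_n = 0.75 × 288 × 5005 × 10⁻³ = 1081 kN.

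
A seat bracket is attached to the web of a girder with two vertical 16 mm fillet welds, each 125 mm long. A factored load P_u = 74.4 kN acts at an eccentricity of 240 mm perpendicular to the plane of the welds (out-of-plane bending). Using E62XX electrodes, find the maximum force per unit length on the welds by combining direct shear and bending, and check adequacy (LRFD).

E62XX → F_EXX = 620 MPa.
L_w = 2 × 125 = 250 mm; section modulus (unit throat) S = 2 × L²/6 = 5208 mm².
Direct shear f_v = P/L_w = 74.4×10³/250 = 297.6 N/mm.
Moment M = P × e = 74.4×10³ × 240 = 17856000 N·mm; bending f_b = M/S = 3428 N/mm.
f_max = √(f_v² + f_b²) = √(297.6² + 3428²) = 3441 N/mm.
φr_n = 0.75 × 0.6 × 620 × (0.707 × 16) = 3156 N/mm → NOT adequate.

f_max ≈ 3440 N/mm; NOT adequate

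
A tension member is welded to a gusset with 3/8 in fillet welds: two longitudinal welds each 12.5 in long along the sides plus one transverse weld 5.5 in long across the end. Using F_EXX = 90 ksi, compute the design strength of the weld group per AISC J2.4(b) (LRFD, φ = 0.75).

t_e = 0.707 × 0.375 = 0.2651 in.
R_nwl = 0.6 × 90 × 0.2651 × 25 = 357.9 kip (longitudinal, 2 welds).
R_nwt = 0.6 × 90 × 0.2651 × 5.5 = 78.74 kip (transverse, base value).
(i) R_nwl + R_nwt = 436.7 kip; (ii) 0.85 R_nwl + 1.5 R_nwt = 422.3 kip.
R_n = max = 436.7 kip [governs: (i)]; φR_n = 327.5 kip.

φR_n ≈ 327 kip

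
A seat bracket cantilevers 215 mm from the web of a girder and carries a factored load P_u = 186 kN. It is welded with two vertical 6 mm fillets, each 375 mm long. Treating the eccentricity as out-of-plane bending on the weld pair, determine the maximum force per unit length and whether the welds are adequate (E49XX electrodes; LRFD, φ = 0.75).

f_max ≈ 888 N/mm; adequate

E49XX → F_EXX = 490 MPa.
L_w = 2 × 375 = 750 mm; section modulus (unit throat) S = 2 × L²/6 = 46880 mm².
Direct shear f_v = P/L_w = 186×10³/750 = 248 N/mm.
Moment M = P × e = 186×10³ × 215 = 39990000 N·mm; bending f_b = M/S = 853.1 N/mm.
f_max = √(f_v² + f_b²) = √(248² + 853.1²) = 888.4 N/mm.
φr_n = 0.75 × 0.6 × 490 × (0.707 × 6) = 935.4 N/mm → adequate.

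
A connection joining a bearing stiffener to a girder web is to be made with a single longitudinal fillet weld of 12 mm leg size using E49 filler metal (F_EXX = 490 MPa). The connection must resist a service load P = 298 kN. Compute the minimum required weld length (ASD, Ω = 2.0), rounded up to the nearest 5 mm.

L = 240 mm

Throat t_e = 0.707 × 12 = 8.484 mm.
r_n/Ω = (0.6 × 490 × 8.484) / 2.0 = 1247 N/mm = 1.247 kN/mm.
L_req = P / (r_n/Ω) = 298 / 1.247 = 238.9 mm total.
Round up → use L = 240 mm.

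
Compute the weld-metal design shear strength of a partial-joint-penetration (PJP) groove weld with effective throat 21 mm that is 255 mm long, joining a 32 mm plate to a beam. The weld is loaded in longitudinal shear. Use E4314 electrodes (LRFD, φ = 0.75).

φR_n ≈ 1040 kN

E43XX → F_EXX = 430 MPa.
Effective throat (given) t_e = 21 mm.
A_we = 21 × 255 = 5355 mm².
F_nw = 0.6 F_EXX = 258 MPa.
φR_n = 0.75 × 258 × 5355 × 10⁻³ = 1036 kN.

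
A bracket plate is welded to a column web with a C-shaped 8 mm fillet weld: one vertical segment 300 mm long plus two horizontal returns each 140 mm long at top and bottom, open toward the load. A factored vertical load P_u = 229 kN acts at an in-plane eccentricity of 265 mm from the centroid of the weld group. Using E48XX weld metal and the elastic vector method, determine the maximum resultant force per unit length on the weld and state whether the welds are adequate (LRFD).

f_max ≈ 1410 N/mm; NOT adequate

E48XX → F_EXX = 480 MPa.
Total weld length L_w = 580 mm. Treat welds as unit-width lines.
Centroid: x̄ = 2×140×70 / 580 = 33.79 mm from the vertical weld.
Polar moment about centroid: J = I_x + I_y = [300³/12 + 2×140×150²] + [300×33.79² + 2(140³/12 + 140×36.21²)] = 9717000 mm³.
Direct shear f_v = P/L_w = 229×10³ / 580 = 394.8 N/mm (vertical).
Torsion M = P·e = 229×10³ × 265 = 60685000 N·mm.
Critical point at (x, y) = (106.2, 150) from centroid. f_tx = M·y/J = 936.8 N/mm; f_ty = M·x/J = 663.3 N/mm.
Resultant f_max = √[f_tx² + (f_v + f_ty)²] = √[936.8² + (394.8 + 663.3)²] = 1413 N/mm.
Capacity per unit length: φr_n = 0.75 × 0.6 × 480 × (0.707 × 8) = 1222 N/mm.
1413 > 1222 → NOT adequate.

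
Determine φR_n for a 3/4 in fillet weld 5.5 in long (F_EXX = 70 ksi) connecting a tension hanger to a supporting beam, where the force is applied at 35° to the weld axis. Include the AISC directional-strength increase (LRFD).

t_e = 0.707 × 0.75 = 0.5302 in; A_we = 0.5302 × 5.5 = 2.916 in².
Directional factor: 1.0 + 0.5 sin^1.5(35°) = 1.217.
F_nw = 0.6 × 70 × 1.217 = 51.12 ksi.
φR_n = 0.75 × 51.12 × 2.916 = 111.8 kips.

φR_n ≈ 112 kips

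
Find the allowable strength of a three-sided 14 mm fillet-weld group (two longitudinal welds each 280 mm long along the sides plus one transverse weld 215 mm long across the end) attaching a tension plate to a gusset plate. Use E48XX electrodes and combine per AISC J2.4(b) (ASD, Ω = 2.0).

R_n/Ω ≈ 1140 kN

E48XX → F_EXX = 480 MPa.
t_e = 0.707 × 14 = 9.898 mm.
R_nwl = 0.6 × 480 × 9.898 × 560 × 10⁻³ = 1596 kN (longitudinal, 2 welds).
R_nwt = 0.6 × 480 × 9.898 × 215 × 10⁻³ = 612.9 kN (transverse, base value).
(i) R_nwl + R_nwt = 2209 kN; (ii) 0.85 R_nwl + 1.5 R_nwt = 2276 kN.
R_n = max = 2276 kN [governs: (ii)]; R_n/Ω = 1138 kN.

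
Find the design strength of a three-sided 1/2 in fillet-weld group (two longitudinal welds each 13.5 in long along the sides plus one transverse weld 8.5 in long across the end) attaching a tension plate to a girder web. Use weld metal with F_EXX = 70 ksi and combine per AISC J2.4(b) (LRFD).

t_e = 0.707 × 0.5 = 0.3535 in.
R_nwl = 0.6 × 70 × 0.3535 × 27 = 400.9 kip (longitudinal, 2 welds).
R_nwt = 0.6 × 70 × 0.3535 × 8.5 = 126.2 kip (transverse, base value).
(i) R_nwl + R_nwt = 527.1 kip; (ii) 0.85 R_nwl + 1.5 R_nwt = 530 kip.
R_n = max = 530 kip [governs: (ii)]; φR_n = 397.5 kip.

φR_n ≈ 398 kip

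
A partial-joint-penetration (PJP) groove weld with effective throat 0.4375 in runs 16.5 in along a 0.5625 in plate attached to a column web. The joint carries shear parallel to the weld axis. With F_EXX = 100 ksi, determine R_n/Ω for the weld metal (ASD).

R_n/Ω ≈ 217 kips

Effective throat (given) t_e = 0.4375 in.
A_we = 0.4375 × 16.5 = 7.219 in².
F_nw = 0.6 F_EXX = 60 ksi.
R_n/Ω = (60 × 7.219) / 2.0 = 216.6 kips.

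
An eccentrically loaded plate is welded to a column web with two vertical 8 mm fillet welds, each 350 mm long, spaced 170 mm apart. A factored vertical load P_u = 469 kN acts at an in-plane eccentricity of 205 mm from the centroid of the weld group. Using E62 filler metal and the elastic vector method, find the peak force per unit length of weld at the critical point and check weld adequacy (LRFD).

E62XX → F_EXX = 620 MPa.
Total weld length L_w = 700 mm. Treat welds as unit-width lines.
Polar moment about centroid: J = 2[d³/12 + d(b/2)²] = 2[350³/12 + 350×85²] = 12200000 mm³.
Direct shear f_v = P/L_w = 469×10³ / 700 = 670 N/mm (vertical).
Torsion M = P·e = 469×10³ × 205 = 96145000 N·mm.
Critical point at (x, y) = (85, 175) from centroid. f_tx = M·y/J = 1379 N/mm; f_ty = M·x/J = 669.7 N/mm.
Resultant f_max = √[f_tx² + (f_v + f_ty)²] = √[1379² + (670 + 669.7)²] = 1922 N/mm.
Capacity per unit length: φr_n = 0.75 × 0.6 × 620 × (0.707 × 8) = 1578 N/mm.
1922 > 1578 → NOT adequate.

f_max ≈ 1920 N/mm; NOT adequate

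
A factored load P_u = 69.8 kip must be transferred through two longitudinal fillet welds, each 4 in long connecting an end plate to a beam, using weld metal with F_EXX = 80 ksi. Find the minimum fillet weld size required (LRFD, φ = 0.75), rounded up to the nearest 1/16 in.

Total weld length L = 8 in.
Required throat t_e = P_u / (φ × 0.6 F_EXX × L) = 69.8 / (0.75 × 0.6 × 80 × 8) = 0.2424 in.
Required leg w = t_e / 0.707 = 0.3428 in → use 3/8 in.

w = 3/8 in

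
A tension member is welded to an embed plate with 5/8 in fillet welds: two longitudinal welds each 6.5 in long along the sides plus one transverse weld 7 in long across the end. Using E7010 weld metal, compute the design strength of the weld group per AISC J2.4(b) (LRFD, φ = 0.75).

φR_n ≈ 300 kip

E70XX → F_EXX = 70 ksi.
t_e = 0.707 × 0.625 = 0.4419 in.
R_nwl = 0.6 × 70 × 0.4419 × 13 = 241.3 kip (longitudinal, 2 welds).
R_nwt = 0.6 × 70 × 0.4419 × 7 = 129.9 kip (transverse, base value).
(i) R_nwl + R_nwt = 371.2 kip; (ii) 0.85 R_nwl + 1.5 R_nwt = 399.9 kip.
R_n = max = 399.9 kip [governs: (ii)]; φR_n = 300 kip.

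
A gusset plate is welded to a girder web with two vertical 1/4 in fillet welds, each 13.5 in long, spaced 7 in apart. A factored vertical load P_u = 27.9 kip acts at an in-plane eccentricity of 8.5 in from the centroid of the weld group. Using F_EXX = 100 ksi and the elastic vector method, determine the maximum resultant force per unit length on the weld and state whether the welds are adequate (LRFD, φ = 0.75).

Total weld length L_w = 27 in. Treat welds as unit-width lines.
Polar moment about centroid: J = 2[d³/12 + d(b/2)²] = 2[13.5³/12 + 13.5×3.5²] = 740.8 in³.
Direct shear f_v = P/L_w = 27.9 / 27 = 1.033 kip/in (vertical).
Torsion M = P·e = 27.9 × 8.5 = 237.15 kip·in.
Critical point at (x, y) = (3.5, 6.75) from centroid. f_tx = M·y/J = 2.161 kip/in; f_ty = M·x/J = 1.12 kip/in.
Resultant f_max = √[f_tx² + (f_v + f_ty)²] = √[2.161² + (1.033 + 1.12)²] = 3.051 kip/in.
Capacity per unit length: φr_n = 0.75 × 0.6 × 100 × (0.707 × 0.25) = 7.954 kip/in.
3.051 ≤ 7.954 → adequate.

f_max ≈ 3.05 kip/in; adequate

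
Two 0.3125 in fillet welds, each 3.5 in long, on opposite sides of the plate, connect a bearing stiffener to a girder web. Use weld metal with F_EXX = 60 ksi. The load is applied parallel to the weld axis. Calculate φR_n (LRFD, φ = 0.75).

φR_n ≈ 41.8 kips

Effective throat t_e = 0.707 × 0.3125 = 0.2209 in.
Total length L = 7 in; A_we = 0.2209 × 7 = 1.547 in².
F_nw = 0.6 F_EXX = 0.6 × 60 = 36 ksi.
φR_n = 0.75 × 36 × 1.547 = 41.76 kips.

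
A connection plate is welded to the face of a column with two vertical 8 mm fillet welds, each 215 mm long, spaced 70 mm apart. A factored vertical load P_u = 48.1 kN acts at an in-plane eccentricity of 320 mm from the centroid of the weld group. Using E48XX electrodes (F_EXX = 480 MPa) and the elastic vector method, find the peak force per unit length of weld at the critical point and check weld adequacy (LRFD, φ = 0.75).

f_max ≈ 838 N/mm; adequate

Total weld length L_w = 430 mm. Treat welds as unit-width lines.
Polar moment about centroid: J = 2[d³/12 + d(b/2)²] = 2[215³/12 + 215×35²] = 2183000 mm³.
Direct shear f_v = P/L_w = 48.1×10³ / 430 = 111.9 N/mm (vertical).
Torsion M = P·e = 48.1×10³ × 320 = 15392000 N·mm.
Critical point at (x, y) = (35, 107.5) from centroid. f_tx = M·y/J = 757.9 N/mm; f_ty = M·x/J = 246.8 N/mm.
Resultant f_max = √[f_tx² + (f_v + f_ty)²] = √[757.9² + (111.9 + 246.8)²] = 838.5 N/mm.
Capacity per unit length: φr_n = 0.75 × 0.6 × 480 × (0.707 × 8) = 1222 N/mm.
838.5 ≤ 1222 → adequate.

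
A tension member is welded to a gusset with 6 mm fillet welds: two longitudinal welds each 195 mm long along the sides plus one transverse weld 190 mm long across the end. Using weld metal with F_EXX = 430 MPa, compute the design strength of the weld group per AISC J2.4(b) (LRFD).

t_e = 0.707 × 6 = 4.242 mm.
R_nwl = 0.6 × 430 × 4.242 × 390 × 10⁻³ = 426.8 kN (longitudinal, 2 welds).
R_nwt = 0.6 × 430 × 4.242 × 190 × 10⁻³ = 207.9 kN (transverse, base value).
(i) R_nwl + R_nwt = 634.8 kN; (ii) 0.85 R_nwl + 1.5 R_nwt = 674.7 kN.
R_n = max = 674.7 kN [governs: (ii)]; φR_n = 506 kN.

φR_n ≈ 506 kN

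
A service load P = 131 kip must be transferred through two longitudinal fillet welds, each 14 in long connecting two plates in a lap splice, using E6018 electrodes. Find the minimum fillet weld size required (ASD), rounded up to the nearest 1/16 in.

w = 3/8 in

E60XX → F_EXX = 60 ksi.
Total weld length L = 28 in.
Required throat t_e = P × Ω / (0.6 F_EXX × L) = 131 × 2.0 / (0.6 × 60 × 28) = 0.2599 in.
Required leg w = t_e / 0.707 = 0.3676 in → use 3/8 in.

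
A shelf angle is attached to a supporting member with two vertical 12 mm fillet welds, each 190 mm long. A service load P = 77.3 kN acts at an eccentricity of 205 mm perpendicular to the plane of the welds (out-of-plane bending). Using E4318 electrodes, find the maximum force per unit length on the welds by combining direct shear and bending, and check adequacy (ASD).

E43XX → F_EXX = 430 MPa.
L_w = 2 × 190 = 380 mm; section modulus (unit throat) S = 2 × L²/6 = 12030 mm².
Direct shear f_v = P/L_w = 77.3×10³/380 = 203.4 N/mm.
Moment M = P × e = 77.3×10³ × 205 = 15846000 N·mm; bending f_b = M/S = 1317 N/mm.
f_max = √(f_v² + f_b²) = √(203.4² + 1317²) = 1333 N/mm.
r_n/Ω = (1/2.0) × 0.6 × 430 × (0.707 × 12) = 1094 N/mm → NOT adequate.

f_max ≈ 1330 N/mm; NOT adequate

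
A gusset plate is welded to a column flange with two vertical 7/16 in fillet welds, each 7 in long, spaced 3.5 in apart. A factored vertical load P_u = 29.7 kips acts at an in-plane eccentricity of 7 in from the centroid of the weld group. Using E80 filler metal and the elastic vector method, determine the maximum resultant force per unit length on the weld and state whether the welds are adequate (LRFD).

f_max ≈ 9.28 kip/in; adequate

E80XX → F_EXX = 80 ksi.
Total weld length L_w = 14 in. Treat welds as unit-width lines.
Polar moment about centroid: J = 2[d³/12 + d(b/2)²] = 2[7³/12 + 7×1.75²] = 100 in³.
Direct shear f_v = P/L_w = 29.7 / 14 = 2.121 kip/in (vertical).
Torsion M = P·e = 29.7 × 7 = 207.9 kip·in.
Critical point at (x, y) = (1.75, 3.5) from centroid. f_tx = M·y/J = 7.273 kip/in; f_ty = M·x/J = 3.637 kip/in.
Resultant f_max = √[f_tx² + (f_v + f_ty)²] = √[7.273² + (2.121 + 3.637)²] = 9.277 kip/in.
Capacity per unit length: φr_n = 0.75 × 0.6 × 80 × (0.707 × 0.4375) = 11.14 kip/in.
9.277 ≤ 11.14 → adequate.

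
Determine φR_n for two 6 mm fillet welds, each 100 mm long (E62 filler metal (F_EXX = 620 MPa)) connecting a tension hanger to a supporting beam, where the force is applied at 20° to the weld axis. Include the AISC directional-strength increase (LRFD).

φR_n ≈ 260 kN

t_e = 0.707 × 6 = 4.242 mm; A_we = 4.242 × 200 = 848.4 mm².
Directional factor: 1.0 + 0.5 sin^1.5(20°) = 1.1.
F_nw = 0.6 × 620 × 1.1 = 409.2 MPa.
φR_n = 0.75 × 409.2 × 848.4 × 10⁻³ = 260.4 kN.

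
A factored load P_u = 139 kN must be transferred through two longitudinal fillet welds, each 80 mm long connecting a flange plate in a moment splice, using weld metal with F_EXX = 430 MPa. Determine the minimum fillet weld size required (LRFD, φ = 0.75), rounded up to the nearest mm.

w = 7 mm

Total weld length L = 160 mm.
Required throat t_e = P_u / (φ × 0.6 F_EXX × L) = 139 / (0.75 × 0.6 × 430 × 160 × 10⁻³) = 4.49 mm.
Required leg w = t_e / 0.707 = 6.35 mm → use 7 mm.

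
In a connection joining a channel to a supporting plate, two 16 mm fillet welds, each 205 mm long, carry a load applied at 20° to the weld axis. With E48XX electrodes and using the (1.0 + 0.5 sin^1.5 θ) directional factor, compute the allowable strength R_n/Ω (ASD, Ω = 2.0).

E48XX → F_EXX = 480 MPa.
t_e = 0.707 × 16 = 11.31 mm; A_we = 11.31 × 410 = 4638 mm².
Directional factor: 1.0 + 0.5 sin^1.5(20°) = 1.1.
F_nw = 0.6 × 480 × 1.1 = 316.8 MPa.
R_n/Ω = (316.8 × 4638) / 2.0 × 10⁻³ = 734.7 kN.

R_n/Ω ≈ 735 kN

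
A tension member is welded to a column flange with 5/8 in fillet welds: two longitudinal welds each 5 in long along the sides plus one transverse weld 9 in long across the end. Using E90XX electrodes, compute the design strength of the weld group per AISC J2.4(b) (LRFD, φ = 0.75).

E90XX → F_EXX = 90 ksi.
t_e = 0.707 × 0.625 = 0.4419 in.
R_nwl = 0.6 × 90 × 0.4419 × 10 = 238.6 kips (longitudinal, 2 welds).
R_nwt = 0.6 × 90 × 0.4419 × 9 = 214.8 kips (transverse, base value).
(i) R_nwl + R_nwt = 453.4 kips; (ii) 0.85 R_nwl + 1.5 R_nwt = 524.9 kips.
R_n = max = 524.9 kips [governs: (ii)]; φR_n = 393.7 kips.

φR_n ≈ 394 kips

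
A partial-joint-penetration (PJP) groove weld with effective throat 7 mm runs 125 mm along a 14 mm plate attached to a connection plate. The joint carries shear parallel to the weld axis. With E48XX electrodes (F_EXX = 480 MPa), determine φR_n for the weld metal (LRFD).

Effective throat (given) t_e = 7 mm.
A_we = 7 × 125 = 875 mm².
F_nw = 0.6 F_EXX = 288 MPa.
φR_n = 0.75 × 288 × 875 × 10⁻³ = 189 kN.

φR_n ≈ 189 kN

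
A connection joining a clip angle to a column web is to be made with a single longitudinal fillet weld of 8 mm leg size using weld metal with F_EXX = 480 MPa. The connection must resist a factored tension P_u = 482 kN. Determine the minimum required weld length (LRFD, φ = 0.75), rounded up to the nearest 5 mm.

L = 395 mm

Throat t_e = 0.707 × 8 = 5.656 mm.
φr_n = 0.75 × 0.6 × 480 × 5.656 × 10⁻³ = 1.222 kN/mm.
L_req = P_u / φr_n = 482 / 1.222 = 394.5 mm total.
Round up → use L = 395 mm.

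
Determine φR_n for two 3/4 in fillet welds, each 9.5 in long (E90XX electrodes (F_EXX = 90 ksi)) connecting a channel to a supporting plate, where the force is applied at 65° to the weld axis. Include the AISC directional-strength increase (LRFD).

t_e = 0.707 × 0.75 = 0.5302 in; A_we = 0.5302 × 19 = 10.07 in².
Directional factor: 1.0 + 0.5 sin^1.5(65°) = 1.431.
F_nw = 0.6 × 90 × 1.431 = 77.3 ksi.
φR_n = 0.75 × 77.3 × 10.07 = 584.1 kips.

φR_n ≈ 584 kips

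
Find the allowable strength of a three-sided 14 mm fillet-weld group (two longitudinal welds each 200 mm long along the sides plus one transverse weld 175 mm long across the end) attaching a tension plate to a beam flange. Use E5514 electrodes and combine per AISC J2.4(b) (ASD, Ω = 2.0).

E55XX → F_EXX = 550 MPa.
t_e = 0.707 × 14 = 9.898 mm.
R_nwl = 0.6 × 550 × 9.898 × 400 × 10⁻³ = 1307 kN (longitudinal, 2 welds).
R_nwt = 0.6 × 550 × 9.898 × 175 × 10⁻³ = 571.6 kN (transverse, base value).
(i) R_nwl + R_nwt = 1878 kN; (ii) 0.85 R_nwl + 1.5 R_nwt = 1968 kN.
R_n = max = 1968 kN [governs: (ii)]; R_n/Ω = 984 kN.

R_n/Ω ≈ 984 kN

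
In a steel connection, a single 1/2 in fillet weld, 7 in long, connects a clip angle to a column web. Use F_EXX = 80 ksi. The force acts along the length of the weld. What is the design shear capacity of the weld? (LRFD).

φR_n ≈ 89.1 kips

Effective throat t_e = 0.707 × 0.5 = 0.3535 in.
Total length L = 7 in; A_we = 0.3535 × 7 = 2.474 in².
F_nw = 0.6 F_EXX = 0.6 × 80 = 48 ksi.
φR_n = 0.75 × 48 × 2.474 = 89.08 kips.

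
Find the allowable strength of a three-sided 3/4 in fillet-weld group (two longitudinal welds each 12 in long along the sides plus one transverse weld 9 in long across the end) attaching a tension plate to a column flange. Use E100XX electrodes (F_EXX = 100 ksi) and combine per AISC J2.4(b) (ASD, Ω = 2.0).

R_n/Ω ≈ 539 kip

t_e = 0.707 × 0.75 = 0.5302 in.
R_nwl = 0.6 × 100 × 0.5302 × 24 = 763.6 kip (longitudinal, 2 welds).
R_nwt = 0.6 × 100 × 0.5302 × 9 = 286.3 kip (transverse, base value).
(i) R_nwl + R_nwt = 1050 kip; (ii) 0.85 R_nwl + 1.5 R_nwt = 1079 kip.
R_n = max = 1079 kip [governs: (ii)]; R_n/Ω = 539.3 kip.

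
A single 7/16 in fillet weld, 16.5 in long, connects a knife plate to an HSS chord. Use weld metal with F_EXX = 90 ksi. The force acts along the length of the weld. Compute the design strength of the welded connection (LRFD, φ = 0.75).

φR_n ≈ 207 kip

Effective throat t_e = 0.707 × 0.4375 = 0.3093 in.
Total length L = 16.5 in; A_we = 0.3093 × 16.5 = 5.104 in².
F_nw = 0.6 F_EXX = 0.6 × 90 = 54 ksi.
φR_n = 0.75 × 54 × 5.104 = 206.7 kip.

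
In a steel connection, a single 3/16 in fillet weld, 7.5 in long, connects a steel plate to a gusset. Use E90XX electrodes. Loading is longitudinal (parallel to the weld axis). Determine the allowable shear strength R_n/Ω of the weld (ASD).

E90XX → F_EXX = 90 ksi.
Effective throat t_e = 0.707 × 0.1875 = 0.1326 in.
Total length L = 7.5 in; A_we = 0.1326 × 7.5 = 0.9942 in².
F_nw = 0.6 F_EXX = 0.6 × 90 = 54 ksi.
R_n = 54 × 0.9942 = 53.69 kips; R_n/Ω = 53.69/2.0 = 26.84 kips.

R_n/Ω ≈ 26.8 kips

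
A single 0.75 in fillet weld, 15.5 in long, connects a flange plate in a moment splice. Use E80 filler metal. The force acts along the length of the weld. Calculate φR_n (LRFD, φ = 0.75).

φR_n ≈ 296 kip

E80XX → F_EXX = 80 ksi.
Effective throat t_e = 0.707 × 0.75 = 0.5302 in.
Total length L = 15.5 in; A_we = 0.5302 × 15.5 = 8.219 in².
F_nw = 0.6 F_EXX = 0.6 × 80 = 48 ksi.
φR_n = 0.75 × 48 × 8.219 = 295.9 kip.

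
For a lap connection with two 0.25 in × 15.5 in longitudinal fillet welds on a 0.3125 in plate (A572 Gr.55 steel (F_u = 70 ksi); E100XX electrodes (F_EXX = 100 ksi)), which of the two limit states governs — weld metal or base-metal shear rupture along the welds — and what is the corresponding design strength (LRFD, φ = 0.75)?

t_e = 0.707 × 0.25 = 0.1767 in; L = 31 in.
Weld metal: φR_n = 0.75 × 0.6 × 100 × 0.1767 × 31 = 246.6 kip.
Base metal (shear rupture): φR_n = 0.75 × 0.6 × 70 × 0.3125 × 31 = 305.2 kip.
Governing: weld metal.

φR_n ≈ 247 kip (weld metal governs)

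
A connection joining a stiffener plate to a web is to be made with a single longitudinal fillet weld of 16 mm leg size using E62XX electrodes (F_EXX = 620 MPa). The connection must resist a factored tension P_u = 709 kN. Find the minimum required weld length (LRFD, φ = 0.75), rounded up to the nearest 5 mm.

Throat t_e = 0.707 × 16 = 11.31 mm.
φr_n = 0.75 × 0.6 × 620 × 11.31 × 10⁻³ = 3.156 kN/mm.
L_req = P_u / φr_n = 709 / 3.156 = 224.6 mm total.
Round up → use L = 225 mm.

L = 225 mm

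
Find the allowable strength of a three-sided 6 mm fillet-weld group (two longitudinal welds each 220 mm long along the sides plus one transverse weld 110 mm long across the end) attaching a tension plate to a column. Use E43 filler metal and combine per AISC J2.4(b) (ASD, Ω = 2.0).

E43XX → F_EXX = 430 MPa.
t_e = 0.707 × 6 = 4.242 mm.
R_nwl = 0.6 × 430 × 4.242 × 440 × 10⁻³ = 481.6 kN (longitudinal, 2 welds).
R_nwt = 0.6 × 430 × 4.242 × 110 × 10⁻³ = 120.4 kN (transverse, base value).
(i) R_nwl + R_nwt = 601.9 kN; (ii) 0.85 R_nwl + 1.5 R_nwt = 589.9 kN.
R_n = max = 601.9 kN [governs: (i)]; R_n/Ω = 301 kN.

R_n/Ω ≈ 301 kN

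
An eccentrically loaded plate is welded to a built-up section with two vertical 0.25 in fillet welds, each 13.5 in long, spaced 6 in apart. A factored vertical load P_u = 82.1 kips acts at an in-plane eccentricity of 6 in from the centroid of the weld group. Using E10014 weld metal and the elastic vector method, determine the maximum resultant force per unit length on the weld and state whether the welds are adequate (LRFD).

E100XX → F_EXX = 100 ksi.
Total weld length L_w = 27 in. Treat welds as unit-width lines.
Polar moment about centroid: J = 2[d³/12 + d(b/2)²] = 2[13.5³/12 + 13.5×3²] = 653.1 in³.
Direct shear f_v = P/L_w = 82.1 / 27 = 3.041 kip/in (vertical).
Torsion M = P·e = 82.1 × 6 = 492.6 kip·in.
Critical point at (x, y) = (3, 6.75) from centroid. f_tx = M·y/J = 5.091 kip/in; f_ty = M·x/J = 2.263 kip/in.
Resultant f_max = √[f_tx² + (f_v + f_ty)²] = √[5.091² + (3.041 + 2.263)²] = 7.352 kip/in.
Capacity per unit length: φr_n = 0.75 × 0.6 × 100 × (0.707 × 0.25) = 7.954 kip/in.
7.352 ≤ 7.954 → adequate.

f_max ≈ 7.35 kip/in; adequate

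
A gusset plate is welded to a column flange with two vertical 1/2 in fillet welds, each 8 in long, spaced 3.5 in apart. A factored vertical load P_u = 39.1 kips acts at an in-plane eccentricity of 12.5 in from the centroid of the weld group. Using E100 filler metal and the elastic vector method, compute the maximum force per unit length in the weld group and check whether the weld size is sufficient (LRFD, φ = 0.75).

f_max ≈ 17 kip/in; NOT adequate

E100XX → F_EXX = 100 ksi.
Total weld length L_w = 16 in. Treat welds as unit-width lines.
Polar moment about centroid: J = 2[d³/12 + d(b/2)²] = 2[8³/12 + 8×1.75²] = 134.3 in³.
Direct shear f_v = P/L_w = 39.1 / 16 = 2.444 kip/in (vertical).
Torsion M = P·e = 39.1 × 12.5 = 488.75 kip·in.
Critical point at (x, y) = (1.75, 4) from centroid. f_tx = M·y/J = 14.55 kip/in; f_ty = M·x/J = 6.367 kip/in.
Resultant f_max = √[f_tx² + (f_v + f_ty)²] = √[14.55² + (2.444 + 6.367)²] = 17.01 kip/in.
Capacity per unit length: φr_n = 0.75 × 0.6 × 100 × (0.707 × 0.5) = 15.91 kip/in.
17.01 > 15.91 → NOT adequate.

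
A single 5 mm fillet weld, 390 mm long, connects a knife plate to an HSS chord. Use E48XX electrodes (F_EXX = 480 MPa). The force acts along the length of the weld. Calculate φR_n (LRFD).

φR_n ≈ 298 kN

Effective throat t_e = 0.707 × 5 = 3.535 mm.
Total length L = 390 mm; A_we = 3.535 × 390 = 1379 mm².
F_nw = 0.6 F_EXX = 0.6 × 480 = 288 MPa.
φR_n = 0.75 × 288 × 1379 × 10⁻³ = 297.8 kN.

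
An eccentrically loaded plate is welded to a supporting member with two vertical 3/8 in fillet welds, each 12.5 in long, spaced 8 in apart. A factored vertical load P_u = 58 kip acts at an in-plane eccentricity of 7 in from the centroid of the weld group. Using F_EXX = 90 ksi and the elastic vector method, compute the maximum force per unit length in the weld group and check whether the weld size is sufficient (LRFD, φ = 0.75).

f_max ≈ 5.75 kip/in; adequate

Total weld length L_w = 25 in. Treat welds as unit-width lines.
Polar moment about centroid: J = 2[d³/12 + d(b/2)²] = 2[12.5³/12 + 12.5×4²] = 725.5 in³.
Direct shear f_v = P/L_w = 58 / 25 = 2.32 kip/in (vertical).
Torsion M = P·e = 58 × 7 = 406 kip·in.
Critical point at (x, y) = (4, 6.25) from centroid. f_tx = M·y/J = 3.497 kip/in; f_ty = M·x/J = 2.238 kip/in.
Resultant f_max = √[f_tx² + (f_v + f_ty)²] = √[3.497² + (2.32 + 2.238)²] = 5.746 kip/in.
Capacity per unit length: φr_n = 0.75 × 0.6 × 90 × (0.707 × 0.375) = 10.74 kip/in.
5.746 ≤ 10.74 → adequate.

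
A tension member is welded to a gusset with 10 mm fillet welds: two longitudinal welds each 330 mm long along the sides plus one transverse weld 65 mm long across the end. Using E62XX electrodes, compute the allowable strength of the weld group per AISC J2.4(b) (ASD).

R_n/Ω ≈ 953 kN

E62XX → F_EXX = 620 MPa.
t_e = 0.707 × 10 = 7.07 mm.
R_nwl = 0.6 × 620 × 7.07 × 660 × 10⁻³ = 1736 kN (longitudinal, 2 welds).
R_nwt = 0.6 × 620 × 7.07 × 65 × 10⁻³ = 171 kN (transverse, base value).
(i) R_nwl + R_nwt = 1907 kN; (ii) 0.85 R_nwl + 1.5 R_nwt = 1732 kN.
R_n = max = 1907 kN [governs: (i)]; R_n/Ω = 953.4 kN.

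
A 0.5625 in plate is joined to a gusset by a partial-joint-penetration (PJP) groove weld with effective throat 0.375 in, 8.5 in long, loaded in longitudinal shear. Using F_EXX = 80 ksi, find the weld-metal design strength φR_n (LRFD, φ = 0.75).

Effective throat (given) t_e = 0.375 in.
A_we = 0.375 × 8.5 = 3.188 in².
F_nw = 0.6 F_EXX = 48 ksi.
φR_n = 0.75 × 48 × 3.188 = 114.8 kip.

φR_n ≈ 115 kip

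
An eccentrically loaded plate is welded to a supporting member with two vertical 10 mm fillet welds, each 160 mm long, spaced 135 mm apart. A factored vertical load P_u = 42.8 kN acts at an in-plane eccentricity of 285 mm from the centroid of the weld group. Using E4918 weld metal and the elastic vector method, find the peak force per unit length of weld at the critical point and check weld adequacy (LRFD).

E49XX → F_EXX = 490 MPa.
Total weld length L_w = 320 mm. Treat welds as unit-width lines.
Polar moment about centroid: J = 2[d³/12 + d(b/2)²] = 2[160³/12 + 160×67.5²] = 2141000 mm³.
Direct shear f_v = P/L_w = 42.8×10³ / 320 = 133.8 N/mm (vertical).
Torsion M = P·e = 42.8×10³ × 285 = 12198000 N·mm.
Critical point at (x, y) = (67.5, 80) from centroid. f_tx = M·y/J = 455.9 N/mm; f_ty = M·x/J = 384.6 N/mm.
Resultant f_max = √[f_tx² + (f_v + f_ty)²] = √[455.9² + (133.8 + 384.6)²] = 690.3 N/mm.
Capacity per unit length: φr_n = 0.75 × 0.6 × 490 × (0.707 × 10) = 1559 N/mm.
690.3 ≤ 1559 → adequate.

f_max ≈ 690 N/mm; adequate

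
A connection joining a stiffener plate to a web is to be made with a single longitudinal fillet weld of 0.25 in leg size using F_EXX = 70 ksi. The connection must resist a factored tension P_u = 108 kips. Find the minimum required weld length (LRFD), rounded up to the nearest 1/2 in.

L = 19.5 in

Throat t_e = 0.707 × 0.25 = 0.1767 in.
φr_n = 0.75 × 0.6 × 70 × 0.1767 = 5.568 kips/in.
L_req = P_u / φr_n = 108 / 5.568 = 19.4 in total.
Round up → use L = 19.5 in.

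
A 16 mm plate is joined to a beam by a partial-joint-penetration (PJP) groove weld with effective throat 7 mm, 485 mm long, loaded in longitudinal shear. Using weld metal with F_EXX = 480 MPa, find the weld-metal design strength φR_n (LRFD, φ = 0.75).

Effective throat (given) t_e = 7 mm.
A_we = 7 × 485 = 3395 mm².
F_nw = 0.6 F_EXX = 288 MPa.
φR_n = 0.75 × 288 × 3395 × 10⁻³ = 733.3 kN.

φR_n ≈ 733 kN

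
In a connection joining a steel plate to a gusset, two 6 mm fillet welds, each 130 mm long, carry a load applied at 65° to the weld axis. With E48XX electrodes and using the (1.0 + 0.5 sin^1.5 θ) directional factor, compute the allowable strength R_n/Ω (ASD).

E48XX → F_EXX = 480 MPa.
t_e = 0.707 × 6 = 4.242 mm; A_we = 4.242 × 260 = 1103 mm².
Directional factor: 1.0 + 0.5 sin^1.5(65°) = 1.431.
F_nw = 0.6 × 480 × 1.431 = 412.2 MPa.
R_n/Ω = (412.2 × 1103) / 2.0 × 10⁻³ = 227.3 kN.

R_n/Ω ≈ 227 kN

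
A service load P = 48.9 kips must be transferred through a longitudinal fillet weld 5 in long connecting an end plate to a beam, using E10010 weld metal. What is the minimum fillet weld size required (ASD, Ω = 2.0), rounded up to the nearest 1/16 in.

w = 1/2 in

E100XX → F_EXX = 100 ksi.
Total weld length L = 5 in.
Required throat t_e = P × Ω / (0.6 F_EXX × L) = 48.9 × 2.0 / (0.6 × 100 × 5) = 0.326 in.
Required leg w = t_e / 0.707 = 0.4611 in → use 1/2 in.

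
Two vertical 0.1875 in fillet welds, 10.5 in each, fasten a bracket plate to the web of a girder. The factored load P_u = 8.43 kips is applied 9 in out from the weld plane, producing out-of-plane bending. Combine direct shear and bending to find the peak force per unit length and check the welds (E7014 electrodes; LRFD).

E70XX → F_EXX = 70 ksi.
L_w = 2 × 10.5 = 21 in; section modulus (unit throat) S = 2 × L²/6 = 36.75 in².
Direct shear f_v = P/L_w = 8.43/21 = 0.4014 kip/in.
Moment M = P × e = 8.43 × 9 = 75.87 kip·in; bending f_b = M/S = 2.064 kip/in.
f_max = √(f_v² + f_b²) = √(0.4014² + 2.064²) = 2.103 kip/in.
φr_n = 0.75 × 0.6 × 70 × (0.707 × 0.1875) = 4.176 kip/in → adequate.

f_max ≈ 2.1 kip/in; adequate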